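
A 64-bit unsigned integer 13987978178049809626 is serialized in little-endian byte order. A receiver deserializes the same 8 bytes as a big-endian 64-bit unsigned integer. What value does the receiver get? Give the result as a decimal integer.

15716599098012868546

13987978178049809626 in 64-bit hexadecimal is 0xC21F480A9C931CDA.
Stored little-endian, the bytes at ascending addresses are DA 1C 93 9C 0A 48 1F C2.
Read back as big-endian, the last byte is least significant, giving 0xDA1C939C0A481FC2.
0xDA1C939C0A481FC2 = 15716599098012868546.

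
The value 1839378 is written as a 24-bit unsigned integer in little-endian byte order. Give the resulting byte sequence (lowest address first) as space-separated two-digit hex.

12 11 1C

1839378 in hexadecimal, padded to 24 bits, is 0x1C1112.
Split into bytes (most-significant first): 1C 11 12.
Little-endian: lowest address holds the least-significant byte.
So at ascending addresses the bytes are 12 11 1C.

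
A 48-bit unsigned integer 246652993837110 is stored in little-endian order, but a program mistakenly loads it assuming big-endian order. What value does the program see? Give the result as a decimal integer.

246652993837110 in 48-bit hexadecimal is 0xE05460149836.
Stored little-endian, the bytes at ascending addresses are 36 98 14 60 54 E0.
Read back as big-endian, the last byte is least significant, giving 0x3698146054E0.
0x3698146054E0 = 60026804786400.

60026804786400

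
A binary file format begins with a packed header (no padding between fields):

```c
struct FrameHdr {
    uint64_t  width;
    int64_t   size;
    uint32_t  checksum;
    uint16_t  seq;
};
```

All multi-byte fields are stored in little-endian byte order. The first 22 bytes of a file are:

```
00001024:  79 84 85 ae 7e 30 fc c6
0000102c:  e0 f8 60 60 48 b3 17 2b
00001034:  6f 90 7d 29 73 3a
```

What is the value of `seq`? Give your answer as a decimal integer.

14963

`seq` follows `width` (8 B), `size` (8 B), `checksum` (4 B), so it starts at offset 8 + 8 + 4 = 20 and occupies 2 bytes.
Bytes at offsets 20..21: 73 3A.
Little-endian: lowest address holds the least-significant byte.
Reassemble most-significant byte first: 3A 73 → 0x3A73.
0x3A73 = 14963.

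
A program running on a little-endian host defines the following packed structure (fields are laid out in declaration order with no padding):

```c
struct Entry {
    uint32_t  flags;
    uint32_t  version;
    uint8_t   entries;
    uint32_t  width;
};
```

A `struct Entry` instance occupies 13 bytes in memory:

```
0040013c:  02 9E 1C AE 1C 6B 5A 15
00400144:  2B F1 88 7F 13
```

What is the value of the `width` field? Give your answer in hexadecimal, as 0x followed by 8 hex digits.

0x137F88F1

`width` follows `flags` (4 B), `version` (4 B), `entries` (1 B), so it starts at offset 4 + 4 + 1 = 9 and occupies 4 bytes.
Bytes at offsets 9..12: F1 88 7F 13.
In little-endian order the low byte comes first in memory.
Reassemble most-significant byte first: 13 7F 88 F1 → 0x137F88F1.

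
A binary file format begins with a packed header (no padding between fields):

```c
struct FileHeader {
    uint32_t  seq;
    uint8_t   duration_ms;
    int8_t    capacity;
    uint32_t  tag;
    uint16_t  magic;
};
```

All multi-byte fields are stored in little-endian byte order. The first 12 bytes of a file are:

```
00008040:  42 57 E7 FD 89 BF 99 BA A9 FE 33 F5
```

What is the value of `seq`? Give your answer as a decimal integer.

4259796802

`seq` is the first field, at byte offset 0, occupying 4 bytes.
Bytes at offsets 0..3: 42 57 E7 FD.
Little-endian: lowest address holds the least-significant byte.
Reassemble most-significant byte first: FD E7 57 42 → 0xFDE75742.
0xFDE75742 = 4259796802.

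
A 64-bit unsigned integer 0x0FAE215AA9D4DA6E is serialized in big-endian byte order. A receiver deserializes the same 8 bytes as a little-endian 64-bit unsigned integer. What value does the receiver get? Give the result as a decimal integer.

Stored big-endian, the bytes at ascending addresses are 0F AE 21 5A A9 D4 DA 6E.
Read back as little-endian, the first byte is least significant, giving 0x6EDAD4A95A21AE0F.
0x6EDAD4A95A21AE0F = 7987930712921714191.

7987930712921714191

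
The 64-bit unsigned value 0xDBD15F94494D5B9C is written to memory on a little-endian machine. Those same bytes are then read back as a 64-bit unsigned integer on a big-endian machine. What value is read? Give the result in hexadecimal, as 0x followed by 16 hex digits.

Stored little-endian, the bytes at ascending addresses are 9C 5B 4D 49 94 5F D1 DB.
Read back as big-endian, the last byte is least significant, giving 0x9C5B4D49945FD1DB.

0x9C5B4D49945FD1DB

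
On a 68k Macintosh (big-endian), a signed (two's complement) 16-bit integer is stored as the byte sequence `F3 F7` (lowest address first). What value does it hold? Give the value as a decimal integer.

Big-endian: lowest address holds the most-significant byte.
The bytes are already most-significant first: 0xF3F7.
Top bit is set, so as a signed 16-bit value this is 0xF3F7 − 2^16 = -3081.

-3081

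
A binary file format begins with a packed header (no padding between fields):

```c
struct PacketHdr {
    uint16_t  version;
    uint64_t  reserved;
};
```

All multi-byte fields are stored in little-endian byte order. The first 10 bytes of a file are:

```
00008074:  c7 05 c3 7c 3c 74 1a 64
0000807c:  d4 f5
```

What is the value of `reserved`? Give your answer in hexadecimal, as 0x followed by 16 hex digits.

`reserved` follows `version` (2 bytes), so it starts at byte offset 2 and occupies 8 bytes.
Bytes at offsets 2..9: C3 7C 3C 74 1A 64 D4 F5.
Little-endian stores the least-significant byte at the lowest address.
Reassemble most-significant byte first: F5 D4 64 1A 74 3C 7C C3 → 0xF5D4641A743C7CC3.

0xF5D4641A743C7CC3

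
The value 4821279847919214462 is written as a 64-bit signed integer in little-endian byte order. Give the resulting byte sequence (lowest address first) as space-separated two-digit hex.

4821279847919214462 in hexadecimal, padded to 64 bits, is 0x42E8A07A39F95F7E.
Split into bytes (most-significant first): 42 E8 A0 7A 39 F9 5F 7E.
Little-endian: lowest address holds the least-significant byte.
So at ascending addresses the bytes are 7E 5F F9 39 7A A0 E8 42.

7E 5F F9 39 7A A0 E8 42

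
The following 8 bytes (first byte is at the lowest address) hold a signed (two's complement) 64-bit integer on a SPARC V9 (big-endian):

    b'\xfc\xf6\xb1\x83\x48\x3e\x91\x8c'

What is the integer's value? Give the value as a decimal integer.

Big-endian: lowest address holds the most-significant byte.
The bytes are already most-significant first: 0xFCF6B183483E918C.
Top bit is set, so as a signed 64-bit value this is 0xFCF6B183483E918C − 2^64 = -218792354469998196.

-218792354469998196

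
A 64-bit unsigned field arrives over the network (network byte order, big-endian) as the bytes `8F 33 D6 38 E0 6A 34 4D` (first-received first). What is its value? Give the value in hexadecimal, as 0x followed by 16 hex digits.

0x8F33D638E06A344D

Big-endian stores the most-significant byte at the lowest address.
The bytes are already most-significant first: 0x8F33D638E06A344D.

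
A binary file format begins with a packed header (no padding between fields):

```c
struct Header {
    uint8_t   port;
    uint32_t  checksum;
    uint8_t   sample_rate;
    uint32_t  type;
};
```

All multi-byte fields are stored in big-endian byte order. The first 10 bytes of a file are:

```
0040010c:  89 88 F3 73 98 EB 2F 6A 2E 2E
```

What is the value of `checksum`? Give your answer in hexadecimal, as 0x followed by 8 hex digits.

0x88F37398

`checksum` follows `port` (1 byte), so it starts at byte offset 1 and occupies 4 bytes.
Bytes at offsets 1..4: 88 F3 73 98.
Big-endian: lowest address holds the most-significant byte.
The bytes are already most-significant first: 0x88F37398.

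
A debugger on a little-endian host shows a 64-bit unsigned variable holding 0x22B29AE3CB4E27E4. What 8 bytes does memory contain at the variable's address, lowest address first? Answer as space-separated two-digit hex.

E4 27 4E CB E3 9A B2 22

Split into bytes (most-significant first): 22 B2 9A E3 CB 4E 27 E4.
In little-endian order the low byte comes first in memory.
So at ascending addresses the bytes are E4 27 4E CB E3 9A B2 22.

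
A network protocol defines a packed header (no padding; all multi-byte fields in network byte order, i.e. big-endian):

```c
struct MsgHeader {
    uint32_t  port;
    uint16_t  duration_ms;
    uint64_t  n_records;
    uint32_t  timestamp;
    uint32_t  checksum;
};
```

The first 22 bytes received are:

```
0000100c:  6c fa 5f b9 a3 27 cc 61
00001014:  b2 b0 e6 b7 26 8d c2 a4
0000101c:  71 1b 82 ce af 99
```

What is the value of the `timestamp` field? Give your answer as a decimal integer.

3265556763

`timestamp` follows `port` (4 B), `duration_ms` (2 B), `n_records` (8 B), so it starts at offset 4 + 2 + 8 = 14 and occupies 4 bytes.
Bytes at offsets 14..17: C2 A4 71 1B.
In big-endian order the high byte comes first in memory.
The bytes are already most-significant first: 0xC2A4711B.
0xC2A4711B = 3265556763.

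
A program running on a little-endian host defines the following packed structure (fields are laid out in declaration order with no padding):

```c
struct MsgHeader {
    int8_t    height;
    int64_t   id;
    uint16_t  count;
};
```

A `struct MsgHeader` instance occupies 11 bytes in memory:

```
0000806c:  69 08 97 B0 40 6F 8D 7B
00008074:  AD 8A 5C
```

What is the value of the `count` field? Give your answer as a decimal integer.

23690

`count` follows `height` (1 B), `id` (8 B), so it starts at offset 1 + 8 = 9 and occupies 2 bytes.
Bytes at offsets 9..10: 8A 5C.
Little-endian: lowest address holds the least-significant byte.
Reassemble most-significant byte first: 5C 8A → 0x5C8A.
0x5C8A = 23690.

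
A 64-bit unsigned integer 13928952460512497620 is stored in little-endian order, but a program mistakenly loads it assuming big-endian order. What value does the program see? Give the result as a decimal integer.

15316503525904895425

13928952460512497620 in 64-bit hexadecimal is 0xC14D9476CE268FD4.
Stored little-endian, the bytes at ascending addresses are D4 8F 26 CE 76 94 4D C1.
Read back as big-endian, the last byte is least significant, giving 0xD48F26CE76944DC1.
0xD48F26CE76944DC1 = 15316503525904895425.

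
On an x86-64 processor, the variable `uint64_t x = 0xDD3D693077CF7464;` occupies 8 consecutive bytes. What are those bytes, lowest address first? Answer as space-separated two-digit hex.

64 74 CF 77 30 69 3D DD

Split into bytes (most-significant first): DD 3D 69 30 77 CF 74 64.
Little-endian: lowest address holds the least-significant byte.
So at ascending addresses the bytes are 64 74 CF 77 30 69 3D DD.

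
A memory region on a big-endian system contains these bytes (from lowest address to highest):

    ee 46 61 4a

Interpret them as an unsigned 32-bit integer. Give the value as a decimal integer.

3997589834

Big-endian: lowest address holds the most-significant byte.
The bytes are already most-significant first: 0xEE46614A.
0xEE46614A = 3997589834.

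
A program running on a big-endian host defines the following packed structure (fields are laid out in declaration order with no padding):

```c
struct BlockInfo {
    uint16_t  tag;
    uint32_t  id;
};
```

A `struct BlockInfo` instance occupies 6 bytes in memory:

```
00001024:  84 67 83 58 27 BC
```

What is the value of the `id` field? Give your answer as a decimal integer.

`id` follows `tag` (2 bytes), so it starts at byte offset 2 and occupies 4 bytes.
Bytes at offsets 2..5: 83 58 27 BC.
Big-endian stores the most-significant byte at the lowest address.
The bytes are already most-significant first: 0x835827BC.
0x835827BC = 2203592636.

2203592636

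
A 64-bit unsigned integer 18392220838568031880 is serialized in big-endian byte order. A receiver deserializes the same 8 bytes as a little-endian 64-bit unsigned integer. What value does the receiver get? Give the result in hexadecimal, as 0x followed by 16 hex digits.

18392220838568031880 in 64-bit hexadecimal is 0xFF3E4B6811627688.
Stored big-endian, the bytes at ascending addresses are FF 3E 4B 68 11 62 76 88.
Read back as little-endian, the first byte is least significant, giving 0x88766211684B3EFF.

0x88766211684B3EFF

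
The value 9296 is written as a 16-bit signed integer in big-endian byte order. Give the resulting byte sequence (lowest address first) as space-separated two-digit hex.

24 50

9296 in hexadecimal, padded to 16 bits, is 0x2450.
Split into bytes (most-significant first): 24 50.
Big-endian: lowest address holds the most-significant byte.
So the memory order matches the most-significant-first order: 24 50.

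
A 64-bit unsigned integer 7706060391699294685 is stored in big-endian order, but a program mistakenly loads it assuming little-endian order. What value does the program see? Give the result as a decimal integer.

15972562570534842730

7706060391699294685 in 64-bit hexadecimal is 0x6AF16D1908F1A9DD.
Stored big-endian, the bytes at ascending addresses are 6A F1 6D 19 08 F1 A9 DD.
Read back as little-endian, the first byte is least significant, giving 0xDDA9F108196DF16A.
0xDDA9F108196DF16A = 15972562570534842730.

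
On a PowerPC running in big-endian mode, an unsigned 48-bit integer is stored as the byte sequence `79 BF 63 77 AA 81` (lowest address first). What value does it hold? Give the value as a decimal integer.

133862914501249

Big-endian stores the most-significant byte at the lowest address.
The bytes are already most-significant first: 0x79BF6377AA81.
0x79BF6377AA81 = 133862914501249.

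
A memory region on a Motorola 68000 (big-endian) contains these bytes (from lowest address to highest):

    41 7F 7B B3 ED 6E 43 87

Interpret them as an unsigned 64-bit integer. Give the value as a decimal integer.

4719626947220358023

In big-endian order the high byte comes first in memory.
The bytes are already most-significant first: 0x417F7BB3ED6E4387.
0x417F7BB3ED6E4387 = 4719626947220358023.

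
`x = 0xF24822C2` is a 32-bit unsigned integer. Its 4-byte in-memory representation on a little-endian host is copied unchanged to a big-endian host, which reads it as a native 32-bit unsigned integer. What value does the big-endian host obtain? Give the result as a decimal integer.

Stored little-endian, the bytes at ascending addresses are C2 22 48 F2.
Read back as big-endian, the last byte is least significant, giving 0xC22248F2.
0xC22248F2 = 3257026802.

3257026802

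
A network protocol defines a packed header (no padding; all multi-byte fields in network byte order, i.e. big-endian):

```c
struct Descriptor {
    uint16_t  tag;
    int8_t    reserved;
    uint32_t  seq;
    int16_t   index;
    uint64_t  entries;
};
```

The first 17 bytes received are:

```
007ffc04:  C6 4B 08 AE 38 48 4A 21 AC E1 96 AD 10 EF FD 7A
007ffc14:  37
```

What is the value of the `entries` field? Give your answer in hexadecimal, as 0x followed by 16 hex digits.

`entries` follows `tag` (2 B), `reserved` (1 B), `seq` (4 B), `index` (2 B), so it starts at offset 2 + 1 + 4 + 2 = 9 and occupies 8 bytes.
Bytes at offsets 9..16: E1 96 AD 10 EF FD 7A 37.
Big-endian: lowest address holds the most-significant byte.
The bytes are already most-significant first: 0xE196AD10EFFD7A37.

0xE196AD10EFFD7A37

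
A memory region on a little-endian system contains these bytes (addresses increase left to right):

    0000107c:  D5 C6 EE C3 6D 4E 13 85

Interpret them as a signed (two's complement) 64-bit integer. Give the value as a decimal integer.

-8857649808762026283

Little-endian stores the least-significant byte at the lowest address.
Reassemble most-significant byte first: 85 13 4E 6D C3 EE C6 D5 → 0x85134E6DC3EEC6D5.
Top bit is set, so as a signed 64-bit value this is 0x85134E6DC3EEC6D5 − 2^64 = -8857649808762026283.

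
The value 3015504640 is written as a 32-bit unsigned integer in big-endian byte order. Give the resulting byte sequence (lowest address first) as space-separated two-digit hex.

B3 BC F3 00

3015504640 in hexadecimal, padded to 32 bits, is 0xB3BCF300.
Split into bytes (most-significant first): B3 BC F3 00.
In big-endian order the high byte comes first in memory.
So the memory order matches the most-significant-first order: B3 BC F3 00.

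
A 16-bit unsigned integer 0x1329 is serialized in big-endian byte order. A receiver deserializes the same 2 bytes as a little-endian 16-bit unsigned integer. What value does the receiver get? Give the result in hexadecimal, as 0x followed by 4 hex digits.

0x2913

Stored big-endian, the bytes at ascending addresses are 13 29.
Read back as little-endian, the first byte is least significant, giving 0x2913.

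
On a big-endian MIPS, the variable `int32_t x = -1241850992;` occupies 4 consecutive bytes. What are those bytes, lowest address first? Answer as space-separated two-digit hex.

B5 FA DB 90

Two's complement of -1241850992 in 32 bits: 1241850992 = 0x4A052470; invert → 0xB5FADB8F; add 1 → 0xB5FADB90.
Split into bytes (most-significant first): B5 FA DB 90.
Big-endian stores the most-significant byte at the lowest address.
So the memory order matches the most-significant-first order: B5 FA DB 90.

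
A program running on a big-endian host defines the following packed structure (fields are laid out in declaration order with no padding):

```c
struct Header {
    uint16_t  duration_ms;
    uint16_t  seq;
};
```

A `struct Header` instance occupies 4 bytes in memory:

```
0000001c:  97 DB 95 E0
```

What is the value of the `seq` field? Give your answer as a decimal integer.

`seq` follows `duration_ms` (2 bytes), so it starts at byte offset 2 and occupies 2 bytes.
Bytes at offsets 2..3: 95 E0.
In big-endian order the high byte comes first in memory.
The bytes are already most-significant first: 0x95E0.
0x95E0 = 38368.

38368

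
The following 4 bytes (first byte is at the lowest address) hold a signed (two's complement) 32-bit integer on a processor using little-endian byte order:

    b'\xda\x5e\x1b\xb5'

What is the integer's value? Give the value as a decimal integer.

-1256497446

In little-endian order the low byte comes first in memory.
Reassemble most-significant byte first: B5 1B 5E DA → 0xB51B5EDA.
Top bit is set, so as a signed 32-bit value this is 0xB51B5EDA − 2^32 = -1256497446.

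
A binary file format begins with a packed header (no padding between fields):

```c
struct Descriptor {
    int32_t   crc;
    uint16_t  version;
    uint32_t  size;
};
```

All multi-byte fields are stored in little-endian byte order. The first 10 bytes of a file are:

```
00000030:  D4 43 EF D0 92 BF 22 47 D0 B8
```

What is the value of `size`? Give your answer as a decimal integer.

`size` follows `crc` (4 B), `version` (2 B), so it starts at offset 4 + 2 = 6 and occupies 4 bytes.
Bytes at offsets 6..9: 22 47 D0 B8.
Little-endian stores the least-significant byte at the lowest address.
Reassemble most-significant byte first: B8 D0 47 22 → 0xB8D04722.
0xB8D04722 = 3100657442.

3100657442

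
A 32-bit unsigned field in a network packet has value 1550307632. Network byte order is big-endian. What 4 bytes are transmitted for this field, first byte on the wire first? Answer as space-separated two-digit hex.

5C 67 D1 30

1550307632 in hexadecimal, padded to 32 bits, is 0x5C67D130.
Split into bytes (most-significant first): 5C 67 D1 30.
In big-endian order the high byte comes first in memory.
So the memory order matches the most-significant-first order: 5C 67 D1 30.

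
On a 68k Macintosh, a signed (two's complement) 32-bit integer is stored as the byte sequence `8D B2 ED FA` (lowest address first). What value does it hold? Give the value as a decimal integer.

-1917653510

In big-endian order the high byte comes first in memory.
The bytes are already most-significant first: 0x8DB2EDFA.
Top bit is set, so as a signed 32-bit value this is 0x8DB2EDFA − 2^32 = -1917653510.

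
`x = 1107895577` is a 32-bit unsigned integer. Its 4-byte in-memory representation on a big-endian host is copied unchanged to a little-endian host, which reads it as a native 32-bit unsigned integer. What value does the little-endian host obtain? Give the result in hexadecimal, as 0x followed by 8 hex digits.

1107895577 in 32-bit hexadecimal is 0x42092519.
Stored big-endian, the bytes at ascending addresses are 42 09 25 19.
Read back as little-endian, the first byte is least significant, giving 0x19250942.

0x19250942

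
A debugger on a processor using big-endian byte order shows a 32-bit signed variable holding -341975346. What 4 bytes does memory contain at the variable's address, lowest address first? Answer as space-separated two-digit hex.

EB 9D DE CE

Two's complement of -341975346 in 32 bits: 341975346 = 0x14622132; invert → 0xEB9DDECD; add 1 → 0xEB9DDECE.
Split into bytes (most-significant first): EB 9D DE CE.
Big-endian: lowest address holds the most-significant byte.
So the memory order matches the most-significant-first order: EB 9D DE CE.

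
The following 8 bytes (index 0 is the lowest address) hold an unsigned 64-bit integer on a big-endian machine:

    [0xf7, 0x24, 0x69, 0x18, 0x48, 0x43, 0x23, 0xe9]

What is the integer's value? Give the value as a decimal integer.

17808474379542275049

Big-endian: lowest address holds the most-significant byte.
The bytes are already most-significant first: 0xF7246918484323E9.
0xF7246918484323E9 = 17808474379542275049.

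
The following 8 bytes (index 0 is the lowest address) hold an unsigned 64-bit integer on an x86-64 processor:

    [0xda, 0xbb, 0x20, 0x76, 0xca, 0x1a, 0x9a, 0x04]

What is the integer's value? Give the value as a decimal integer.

Little-endian stores the least-significant byte at the lowest address.
Reassemble most-significant byte first: 04 9A 1A CA 76 20 BB DA → 0x049A1ACA7620BBDA.
0x049A1ACA7620BBDA = 331606979432725466.

331606979432725466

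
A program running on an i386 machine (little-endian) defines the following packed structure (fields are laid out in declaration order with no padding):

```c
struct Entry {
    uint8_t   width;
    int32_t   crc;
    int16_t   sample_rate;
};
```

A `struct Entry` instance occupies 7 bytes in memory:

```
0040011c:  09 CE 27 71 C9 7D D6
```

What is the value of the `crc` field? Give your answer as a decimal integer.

`crc` follows `width` (1 byte), so it starts at byte offset 1 and occupies 4 bytes.
Bytes at offsets 1..4: CE 27 71 C9.
In little-endian order the low byte comes first in memory.
Reassemble most-significant byte first: C9 71 27 CE → 0xC97127CE.
Top bit is set, so as a signed 32-bit value this is 0xC97127CE − 2^32 = -915331122.

-915331122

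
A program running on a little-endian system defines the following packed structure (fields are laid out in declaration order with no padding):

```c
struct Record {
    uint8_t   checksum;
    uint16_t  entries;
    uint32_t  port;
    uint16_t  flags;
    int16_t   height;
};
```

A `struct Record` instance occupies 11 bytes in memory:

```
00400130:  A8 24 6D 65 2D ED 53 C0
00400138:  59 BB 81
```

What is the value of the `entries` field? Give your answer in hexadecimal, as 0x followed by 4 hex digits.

0x6D24

`entries` follows `checksum` (1 byte), so it starts at byte offset 1 and occupies 2 bytes.
Bytes at offsets 1..2: 24 6D.
Little-endian stores the least-significant byte at the lowest address.
Reassemble most-significant byte first: 6D 24 → 0x6D24.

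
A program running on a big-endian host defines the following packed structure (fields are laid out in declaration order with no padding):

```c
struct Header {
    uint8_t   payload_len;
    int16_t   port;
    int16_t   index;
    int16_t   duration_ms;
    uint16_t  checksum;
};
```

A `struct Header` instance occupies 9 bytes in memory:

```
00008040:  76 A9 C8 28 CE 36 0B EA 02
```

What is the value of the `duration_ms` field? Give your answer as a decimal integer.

13835

`duration_ms` follows `payload_len` (1 B), `port` (2 B), `index` (2 B), so it starts at offset 1 + 2 + 2 = 5 and occupies 2 bytes.
Bytes at offsets 5..6: 36 0B.
In big-endian order the high byte comes first in memory.
The bytes are already most-significant first: 0x360B.
0x360B = 13835.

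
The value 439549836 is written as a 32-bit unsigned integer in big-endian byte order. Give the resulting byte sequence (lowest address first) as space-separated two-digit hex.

439549836 in hexadecimal, padded to 32 bits, is 0x1A32FF8C.
Split into bytes (most-significant first): 1A 32 FF 8C.
Big-endian stores the most-significant byte at the lowest address.
So the memory order matches the most-significant-first order: 1A 32 FF 8C.

1A 32 FF 8C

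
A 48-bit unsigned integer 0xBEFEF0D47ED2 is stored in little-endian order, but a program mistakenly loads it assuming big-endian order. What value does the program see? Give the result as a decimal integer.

Stored little-endian, the bytes at ascending addresses are D2 7E D4 F0 FE BE.
Read back as big-endian, the last byte is least significant, giving 0xD27ED4F0FEBE.
0xD27ED4F0FEBE = 231442180275902.

231442180275902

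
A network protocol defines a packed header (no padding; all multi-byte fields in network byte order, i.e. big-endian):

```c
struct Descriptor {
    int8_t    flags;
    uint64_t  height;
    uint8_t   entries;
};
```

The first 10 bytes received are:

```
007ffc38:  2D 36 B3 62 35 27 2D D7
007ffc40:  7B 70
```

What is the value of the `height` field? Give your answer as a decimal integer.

`height` follows `flags` (1 byte), so it starts at byte offset 1 and occupies 8 bytes.
Bytes at offsets 1..8: 36 B3 62 35 27 2D D7 7B.
Big-endian stores the most-significant byte at the lowest address.
The bytes are already most-significant first: 0x36B36235272DD77B.
0x36B36235272DD77B = 3941602079309420411.

3941602079309420411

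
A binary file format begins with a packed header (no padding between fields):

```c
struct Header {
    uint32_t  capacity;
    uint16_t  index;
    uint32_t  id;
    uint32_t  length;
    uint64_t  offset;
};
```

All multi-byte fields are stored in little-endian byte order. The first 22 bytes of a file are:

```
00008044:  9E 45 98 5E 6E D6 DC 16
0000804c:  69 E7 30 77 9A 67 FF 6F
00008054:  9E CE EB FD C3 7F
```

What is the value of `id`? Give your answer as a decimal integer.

`id` follows `capacity` (4 B), `index` (2 B), so it starts at offset 4 + 2 = 6 and occupies 4 bytes.
Bytes at offsets 6..9: DC 16 69 E7.
In little-endian order the low byte comes first in memory.
Reassemble most-significant byte first: E7 69 16 DC → 0xE76916DC.
0xE76916DC = 3882424028.

3882424028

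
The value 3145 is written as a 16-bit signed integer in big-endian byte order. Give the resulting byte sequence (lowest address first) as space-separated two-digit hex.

3145 in hexadecimal, padded to 16 bits, is 0x0C49.
Split into bytes (most-significant first): 0C 49.
In big-endian order the high byte comes first in memory.
So the memory order matches the most-significant-first order: 0C 49.

0C 49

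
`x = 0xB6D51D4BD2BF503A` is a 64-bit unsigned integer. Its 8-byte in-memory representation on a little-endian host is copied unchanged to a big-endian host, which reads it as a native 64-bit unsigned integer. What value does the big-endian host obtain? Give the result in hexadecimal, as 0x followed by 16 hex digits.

0x3A50BFD24B1DD5B6

Stored little-endian, the bytes at ascending addresses are 3A 50 BF D2 4B 1D D5 B6.
Read back as big-endian, the last byte is least significant, giving 0x3A50BFD24B1DD5B6.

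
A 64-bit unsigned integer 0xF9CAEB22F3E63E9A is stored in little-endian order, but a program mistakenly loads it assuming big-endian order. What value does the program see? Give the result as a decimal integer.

11114574862334282489

Stored little-endian, the bytes at ascending addresses are 9A 3E E6 F3 22 EB CA F9.
Read back as big-endian, the last byte is least significant, giving 0x9A3EE6F322EBCAF9.
0x9A3EE6F322EBCAF9 = 11114574862334282489.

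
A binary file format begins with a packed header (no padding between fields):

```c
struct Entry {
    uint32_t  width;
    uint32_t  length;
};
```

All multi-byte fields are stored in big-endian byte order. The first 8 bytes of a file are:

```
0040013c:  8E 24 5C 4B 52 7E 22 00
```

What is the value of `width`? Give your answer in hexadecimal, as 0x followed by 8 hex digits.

0x8E245C4B

`width` is the first field, at byte offset 0, occupying 4 bytes.
Bytes at offsets 0..3: 8E 24 5C 4B.
In big-endian order the high byte comes first in memory.
The bytes are already most-significant first: 0x8E245C4B.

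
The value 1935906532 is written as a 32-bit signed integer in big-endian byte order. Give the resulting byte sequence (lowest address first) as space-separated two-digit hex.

1935906532 in hexadecimal, padded to 32 bits, is 0x736396E4.
Split into bytes (most-significant first): 73 63 96 E4.
Big-endian: lowest address holds the most-significant byte.
So the memory order matches the most-significant-first order: 73 63 96 E4.

73 63 96 E4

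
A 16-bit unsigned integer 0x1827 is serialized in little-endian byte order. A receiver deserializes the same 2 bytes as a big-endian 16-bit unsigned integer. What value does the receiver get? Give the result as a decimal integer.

10008

Stored little-endian, the bytes at ascending addresses are 27 18.
Read back as big-endian, the last byte is least significant, giving 0x2718.
0x2718 = 10008.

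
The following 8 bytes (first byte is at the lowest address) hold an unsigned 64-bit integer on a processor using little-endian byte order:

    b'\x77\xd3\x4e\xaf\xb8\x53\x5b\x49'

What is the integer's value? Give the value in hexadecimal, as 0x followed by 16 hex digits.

In little-endian order the low byte comes first in memory.
Reassemble most-significant byte first: 49 5B 53 B8 AF 4E D3 77 → 0x495B53B8AF4ED377.

0x495B53B8AF4ED377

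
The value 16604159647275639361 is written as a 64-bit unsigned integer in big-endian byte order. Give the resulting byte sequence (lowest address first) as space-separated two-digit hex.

16604159647275639361 in hexadecimal, padded to 64 bits, is 0xE66DD33A01BD6241.
Split into bytes (most-significant first): E6 6D D3 3A 01 BD 62 41.
Big-endian stores the most-significant byte at the lowest address.
So the memory order matches the most-significant-first order: E6 6D D3 3A 01 BD 62 41.

E6 6D D3 3A 01 BD 62 41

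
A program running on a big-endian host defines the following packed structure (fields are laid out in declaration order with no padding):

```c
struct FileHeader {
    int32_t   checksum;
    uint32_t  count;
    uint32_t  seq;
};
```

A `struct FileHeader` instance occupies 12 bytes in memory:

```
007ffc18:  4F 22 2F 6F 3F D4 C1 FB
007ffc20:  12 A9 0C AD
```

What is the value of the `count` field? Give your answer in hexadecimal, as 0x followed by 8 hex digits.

0x3FD4C1FB

`count` follows `checksum` (4 bytes), so it starts at byte offset 4 and occupies 4 bytes.
Bytes at offsets 4..7: 3F D4 C1 FB.
In big-endian order the high byte comes first in memory.
The bytes are already most-significant first: 0x3FD4C1FB.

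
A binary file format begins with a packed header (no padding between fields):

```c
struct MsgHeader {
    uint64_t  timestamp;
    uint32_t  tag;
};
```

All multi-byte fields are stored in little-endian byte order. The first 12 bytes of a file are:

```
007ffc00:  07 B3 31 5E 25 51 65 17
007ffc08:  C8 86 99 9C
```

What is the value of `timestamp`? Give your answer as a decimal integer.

`timestamp` is the first field, at byte offset 0, occupying 8 bytes.
Bytes at offsets 0..7: 07 B3 31 5E 25 51 65 17.
Little-endian stores the least-significant byte at the lowest address.
Reassemble most-significant byte first: 17 65 51 25 5E 31 B3 07 → 0x176551255E31B307.
0x176551255E31B307 = 1685842856456073991.

1685842856456073991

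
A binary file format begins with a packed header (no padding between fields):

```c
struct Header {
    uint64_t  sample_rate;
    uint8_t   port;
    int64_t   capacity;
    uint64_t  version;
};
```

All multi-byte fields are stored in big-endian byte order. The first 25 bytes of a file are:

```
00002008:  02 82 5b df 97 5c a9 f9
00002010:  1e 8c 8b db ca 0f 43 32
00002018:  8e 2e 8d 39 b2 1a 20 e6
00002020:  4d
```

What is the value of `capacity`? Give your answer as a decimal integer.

`capacity` follows `sample_rate` (8 B), `port` (1 B), so it starts at offset 8 + 1 = 9 and occupies 8 bytes.
Bytes at offsets 9..16: 8C 8B DB CA 0F 43 32 8E.
Big-endian: lowest address holds the most-significant byte.
The bytes are already most-significant first: 0x8C8BDBCA0F43328E.
Top bit is set, so as a signed 64-bit value this is 0x8C8BDBCA0F43328E − 2^64 = -8319314225750920562.

-8319314225750920562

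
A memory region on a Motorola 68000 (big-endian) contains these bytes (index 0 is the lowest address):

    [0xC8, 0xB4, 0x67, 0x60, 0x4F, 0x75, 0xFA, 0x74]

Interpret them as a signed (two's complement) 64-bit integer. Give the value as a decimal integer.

Big-endian: lowest address holds the most-significant byte.
The bytes are already most-significant first: 0xC8B467604F75FA74.
Top bit is set, so as a signed 64-bit value this is 0xC8B467604F75FA74 − 2^64 = -3984446106968393100.

-3984446106968393100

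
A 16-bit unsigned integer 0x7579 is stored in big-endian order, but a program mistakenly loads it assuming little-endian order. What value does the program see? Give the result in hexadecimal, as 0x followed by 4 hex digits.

0x7975

Stored big-endian, the bytes at ascending addresses are 75 79.
Read back as little-endian, the first byte is least significant, giving 0x7975.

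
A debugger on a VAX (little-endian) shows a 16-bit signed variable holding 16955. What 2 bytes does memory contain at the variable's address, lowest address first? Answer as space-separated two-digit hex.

3B 42

16955 in hexadecimal, padded to 16 bits, is 0x423B.
Split into bytes (most-significant first): 42 3B.
Little-endian stores the least-significant byte at the lowest address.
So at ascending addresses the bytes are 3B 42.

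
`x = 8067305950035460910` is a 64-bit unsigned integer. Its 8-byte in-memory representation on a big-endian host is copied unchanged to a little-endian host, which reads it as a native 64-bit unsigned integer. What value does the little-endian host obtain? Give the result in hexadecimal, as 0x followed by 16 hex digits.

0x2E4342E604D4F46F

8067305950035460910 in 64-bit hexadecimal is 0x6FF4D404E642432E.
Stored big-endian, the bytes at ascending addresses are 6F F4 D4 04 E6 42 43 2E.
Read back as little-endian, the first byte is least significant, giving 0x2E4342E604D4F46F.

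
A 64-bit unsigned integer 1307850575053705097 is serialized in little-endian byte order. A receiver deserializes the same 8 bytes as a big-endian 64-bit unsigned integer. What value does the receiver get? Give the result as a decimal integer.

9930258169138456082

1307850575053705097 in 64-bit hexadecimal is 0x12266B2B315DCF89.
Stored little-endian, the bytes at ascending addresses are 89 CF 5D 31 2B 6B 26 12.
Read back as big-endian, the last byte is least significant, giving 0x89CF5D312B6B2612.
0x89CF5D312B6B2612 = 9930258169138456082.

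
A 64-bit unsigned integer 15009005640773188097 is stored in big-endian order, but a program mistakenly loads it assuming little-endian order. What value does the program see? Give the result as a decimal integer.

15009005640773188097 in 64-bit hexadecimal is 0xD04AB31BF21EBA01.
Stored big-endian, the bytes at ascending addresses are D0 4A B3 1B F2 1E BA 01.
Read back as little-endian, the first byte is least significant, giving 0x01BA1EF21BB34AD0.
0x01BA1EF21BB34AD0 = 124445964901763792.

124445964901763792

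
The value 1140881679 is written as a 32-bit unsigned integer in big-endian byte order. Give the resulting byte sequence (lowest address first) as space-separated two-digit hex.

44 00 79 0F

1140881679 in hexadecimal, padded to 32 bits, is 0x4400790F.
Split into bytes (most-significant first): 44 00 79 0F.
Big-endian stores the most-significant byte at the lowest address.
So the memory order matches the most-significant-first order: 44 00 79 0F.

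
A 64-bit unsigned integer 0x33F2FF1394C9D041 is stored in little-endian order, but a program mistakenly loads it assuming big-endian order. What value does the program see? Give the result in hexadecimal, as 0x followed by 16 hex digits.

Stored little-endian, the bytes at ascending addresses are 41 D0 C9 94 13 FF F2 33.
Read back as big-endian, the last byte is least significant, giving 0x41D0C99413FFF233.

0x41D0C99413FFF233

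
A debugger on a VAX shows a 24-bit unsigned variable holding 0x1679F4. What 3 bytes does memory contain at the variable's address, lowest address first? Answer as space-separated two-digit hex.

Split into bytes (most-significant first): 16 79 F4.
In little-endian order the low byte comes first in memory.
So at ascending addresses the bytes are F4 79 16.

F4 79 16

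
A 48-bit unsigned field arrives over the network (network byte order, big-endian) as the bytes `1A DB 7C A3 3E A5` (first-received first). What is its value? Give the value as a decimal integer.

In big-endian order the high byte comes first in memory.
The bytes are already most-significant first: 0x1ADB7CA33EA5.
0x1ADB7CA33EA5 = 29529991233189.

29529991233189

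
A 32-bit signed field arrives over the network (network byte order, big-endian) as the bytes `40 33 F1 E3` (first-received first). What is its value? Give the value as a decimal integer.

1077146083

In big-endian order the high byte comes first in memory.
The bytes are already most-significant first: 0x4033F1E3.
0x4033F1E3 = 1077146083.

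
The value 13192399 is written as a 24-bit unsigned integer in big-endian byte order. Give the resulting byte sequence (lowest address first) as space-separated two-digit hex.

C9 4C CF

13192399 in hexadecimal, padded to 24 bits, is 0xC94CCF.
Split into bytes (most-significant first): C9 4C CF.
Big-endian: lowest address holds the most-significant byte.
So the memory order matches the most-significant-first order: C9 4C CF.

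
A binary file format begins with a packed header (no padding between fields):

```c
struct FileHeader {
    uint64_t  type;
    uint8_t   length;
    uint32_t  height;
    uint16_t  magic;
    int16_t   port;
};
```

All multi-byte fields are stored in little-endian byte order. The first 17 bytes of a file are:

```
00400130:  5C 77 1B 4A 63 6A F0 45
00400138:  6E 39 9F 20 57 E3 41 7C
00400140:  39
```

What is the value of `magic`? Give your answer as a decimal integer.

16867

`magic` follows `type` (8 B), `length` (1 B), `height` (4 B), so it starts at offset 8 + 1 + 4 = 13 and occupies 2 bytes.
Bytes at offsets 13..14: E3 41.
In little-endian order the low byte comes first in memory.
Reassemble most-significant byte first: 41 E3 → 0x41E3.
0x41E3 = 16867.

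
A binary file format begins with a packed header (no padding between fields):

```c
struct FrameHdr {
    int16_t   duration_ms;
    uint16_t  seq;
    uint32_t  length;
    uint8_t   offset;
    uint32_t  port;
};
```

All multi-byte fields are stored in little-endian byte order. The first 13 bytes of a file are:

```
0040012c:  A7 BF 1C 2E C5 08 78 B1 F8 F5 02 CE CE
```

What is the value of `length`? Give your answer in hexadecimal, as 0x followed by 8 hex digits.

`length` follows `duration_ms` (2 B), `seq` (2 B), so it starts at offset 2 + 2 = 4 and occupies 4 bytes.
Bytes at offsets 4..7: C5 08 78 B1.
In little-endian order the low byte comes first in memory.
Reassemble most-significant byte first: B1 78 08 C5 → 0xB17808C5.

0xB17808C5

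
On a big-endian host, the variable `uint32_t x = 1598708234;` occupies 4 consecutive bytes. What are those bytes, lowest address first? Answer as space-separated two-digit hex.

1598708234 in hexadecimal, padded to 32 bits, is 0x5F4A5A0A.
Split into bytes (most-significant first): 5F 4A 5A 0A.
Big-endian: lowest address holds the most-significant byte.
So the memory order matches the most-significant-first order: 5F 4A 5A 0A.

5F 4A 5A 0A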